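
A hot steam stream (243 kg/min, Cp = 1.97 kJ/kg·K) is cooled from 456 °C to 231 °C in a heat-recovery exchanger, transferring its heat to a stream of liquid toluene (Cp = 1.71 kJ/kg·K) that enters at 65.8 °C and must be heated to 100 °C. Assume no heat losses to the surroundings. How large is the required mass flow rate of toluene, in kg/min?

Heat released by hot stream: Q = 243 × 1.97 × (456 − 231) = 107710 kJ/min
Energy balance on cold side (adiabatic exchanger): Q = ṁ_c·Cp_c·(T_c,out − T_c,in)
ṁ_c = 107710 / [1.71 × (100 − 65.8)] = 1841.8 kg/min

ṁ_c = 1840 kg/min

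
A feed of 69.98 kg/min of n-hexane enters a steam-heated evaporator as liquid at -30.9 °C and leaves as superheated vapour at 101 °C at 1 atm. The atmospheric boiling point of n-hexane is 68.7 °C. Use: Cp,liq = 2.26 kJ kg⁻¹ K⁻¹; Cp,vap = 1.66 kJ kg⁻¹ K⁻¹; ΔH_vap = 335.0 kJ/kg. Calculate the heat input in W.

Q = 716000 W

liquid -30.9→68.7 °C: 225.1 kJ/kg
vaporisation at 68.7 °C: 335 kJ/kg
vapour 68.7→101 °C: 53.618 kJ/kg
Δh = 225.1 + 335 + 53.618 = 613.71 kJ/kg
Q = ṁ·Δh = 69.98 kg/min × 613.71 kJ/kg = 42948 kJ/min
|Q| = 715.8 kW = 715800 W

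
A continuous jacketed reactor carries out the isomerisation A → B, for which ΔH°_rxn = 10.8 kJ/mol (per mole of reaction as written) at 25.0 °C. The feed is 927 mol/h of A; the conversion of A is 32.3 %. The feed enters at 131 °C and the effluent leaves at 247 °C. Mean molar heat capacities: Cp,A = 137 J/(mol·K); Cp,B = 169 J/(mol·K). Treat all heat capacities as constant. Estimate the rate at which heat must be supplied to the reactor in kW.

Q_in = 5.58 kW

Extent of reaction ξ = 0.323 × 927 = 299.42 mol/h
Reaction term: ξ·ΔH°_rxn = 299.42 × 10.8 = 3233.7 kJ/h
Sensible, feed 131→25 °C: -13462 kJ/h
Outlet flows (mol/h): A 627.58, B 299.42
Sensible, products 25→247 °C: 30321 kJ/h
Q = ΔH = 20093 kJ/h = 5.5813 kW
Heat supplied = 5.5813 kW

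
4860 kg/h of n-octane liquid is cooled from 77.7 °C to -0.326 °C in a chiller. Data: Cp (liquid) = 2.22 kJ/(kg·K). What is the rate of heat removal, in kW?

Q_c = 234 kW

Q = ṁ·Cp·ΔT = 4860 × 2.22 × (-0.326 − 77.7) = -841840 kJ/h
Converting: 841840 / 3600 s = 233.84 kW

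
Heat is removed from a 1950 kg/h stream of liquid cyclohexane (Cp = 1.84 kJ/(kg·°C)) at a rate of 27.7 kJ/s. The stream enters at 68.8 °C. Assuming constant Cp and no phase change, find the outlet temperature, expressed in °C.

T_out = 41.0 °C

Q = 27.7 kJ/s = 99720 kJ/h
ΔT = Q/(ṁ·Cp) = 99720/(1950×1.84) = 27.793 K
T_out = 68.8 − 27.793 = 41.007 °C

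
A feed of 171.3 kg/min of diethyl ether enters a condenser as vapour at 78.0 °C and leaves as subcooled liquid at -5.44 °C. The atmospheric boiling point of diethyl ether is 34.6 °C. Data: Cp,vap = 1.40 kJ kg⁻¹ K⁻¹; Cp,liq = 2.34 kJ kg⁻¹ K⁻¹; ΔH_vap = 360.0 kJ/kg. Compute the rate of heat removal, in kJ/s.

Q_c = 1470 kJ/s

vapour 78.0→34.6 °C: -60.76 kJ/kg
condensation at 34.6 °C: -360 kJ/kg
liquid 34.6→-5.44 °C: -93.694 kJ/kg
Δh = -60.76 + -360 + -93.694 = -514.45 kJ/kg
Q = ṁ·Δh = 171.3 kg/min × -514.45 kJ/kg = -88126 kJ/min
|Q| = 1468.8 kW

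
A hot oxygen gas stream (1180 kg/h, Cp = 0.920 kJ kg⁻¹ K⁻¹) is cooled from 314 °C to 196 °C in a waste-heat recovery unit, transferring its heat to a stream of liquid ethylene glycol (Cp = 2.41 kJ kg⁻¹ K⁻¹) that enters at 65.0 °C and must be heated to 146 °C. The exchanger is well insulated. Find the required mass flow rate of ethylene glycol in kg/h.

ṁ_c = 656 kg/h

Heat released by hot stream: Q = 1180 × 0.920 × (314 − 196) = 128100 kJ/h
Energy balance on cold side (adiabatic exchanger): Q = ṁ_c·Cp_c·(T_c,out − T_c,in)
ṁ_c = 128100 / [2.41 × (146 − 65.0)] = 656.22 kg/h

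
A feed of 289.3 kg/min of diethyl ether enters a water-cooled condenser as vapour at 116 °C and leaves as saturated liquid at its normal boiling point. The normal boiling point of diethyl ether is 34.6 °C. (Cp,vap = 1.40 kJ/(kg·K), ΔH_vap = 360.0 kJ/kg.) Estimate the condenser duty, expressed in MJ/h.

vapour 116→34.6 °C: -113.96 kJ/kg
condensation at 34.6 °C: -360 kJ/kg
Δh = -113.96 + -360 = -473.96 kJ/kg
Q = ṁ·Δh = 289.3 kg/min × -473.96 kJ/kg = -137120 kJ/min
|Q| = 2285.3 kW = 8227 MJ/h

Q_c = 8230 MJ/h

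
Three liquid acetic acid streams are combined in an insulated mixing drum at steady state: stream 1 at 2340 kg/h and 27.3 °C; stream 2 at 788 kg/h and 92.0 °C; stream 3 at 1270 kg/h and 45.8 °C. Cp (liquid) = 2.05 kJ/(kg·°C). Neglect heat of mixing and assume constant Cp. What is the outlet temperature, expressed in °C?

T_out = 44.2 °C

No heat crosses the boundary, so H_out = H_in.
Σ ṁᵢCp,ᵢTᵢ = 2340×2.05×27.3 + 788×2.05×92.0 + 1270×2.05×45.8 = 398820
Σ ṁᵢCp,ᵢ = 2340×2.05 + 788×2.05 + 1270×2.05 = 9015.9
T_out = 398820 / 9015.9 = 44.235 °C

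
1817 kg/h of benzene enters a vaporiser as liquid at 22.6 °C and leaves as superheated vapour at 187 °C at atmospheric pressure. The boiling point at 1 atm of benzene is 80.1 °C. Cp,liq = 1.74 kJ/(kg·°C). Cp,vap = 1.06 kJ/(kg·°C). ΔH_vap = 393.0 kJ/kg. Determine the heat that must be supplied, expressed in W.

liquid 22.6→80.1 °C: 100.05 kJ/kg
vaporisation at 80.1 °C: 393 kJ/kg
vapour 80.1→187 °C: 113.31 kJ/kg
Δh = 100.05 + 393 + 113.31 = 606.36 kJ/kg
Q = ṁ·Δh = 1817 kg/h × 606.36 kJ/kg = 1.1018e+06 kJ/h
|Q| = 306.05 kW = 306050 W

Q = 306000 W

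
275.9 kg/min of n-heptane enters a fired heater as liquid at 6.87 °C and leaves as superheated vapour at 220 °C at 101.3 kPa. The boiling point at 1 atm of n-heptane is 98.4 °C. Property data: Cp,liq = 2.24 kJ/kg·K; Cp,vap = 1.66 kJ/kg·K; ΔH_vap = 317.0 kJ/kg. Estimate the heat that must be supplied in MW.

liquid 6.87→98.4 °C: 205.03 kJ/kg
vaporisation at 98.4 °C: 317 kJ/kg
vapour 98.4→220 °C: 201.86 kJ/kg
Δh = 205.03 + 317 + 201.86 = 723.88 kJ/kg
Q = ṁ·Δh = 275.9 kg/min × 723.88 kJ/kg = 199720 kJ/min
|Q| = 3328.7 kW = 3.3287 MW

Q = 3.33 MW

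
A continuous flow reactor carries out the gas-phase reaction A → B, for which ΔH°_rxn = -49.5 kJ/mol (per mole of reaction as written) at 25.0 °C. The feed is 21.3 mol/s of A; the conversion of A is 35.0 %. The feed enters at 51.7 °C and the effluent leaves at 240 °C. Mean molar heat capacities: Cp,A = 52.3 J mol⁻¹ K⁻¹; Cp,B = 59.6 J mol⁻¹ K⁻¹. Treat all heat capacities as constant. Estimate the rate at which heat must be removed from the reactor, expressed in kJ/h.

Q_out = 531000 kJ/h

Extent of reaction ξ = 0.350 × 21.3 = 7.455 mol/s
Reaction term: ξ·ΔH°_rxn = 7.455 × -49.5 = -369.02 kJ/s
Sensible, feed 51.7→25 °C: -29.744 kJ/s
Outlet flows (mol/s): A 13.845, B 7.455
Sensible, products 25→240 °C: 251.21 kJ/s
Q = ΔH = -147.56 kJ/s = -147.56 kW
Heat removed = 531210 kJ/h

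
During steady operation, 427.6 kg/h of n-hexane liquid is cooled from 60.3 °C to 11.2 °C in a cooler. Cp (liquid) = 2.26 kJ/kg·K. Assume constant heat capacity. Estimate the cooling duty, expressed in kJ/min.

Q = ṁ·Cp·ΔT = 427.6 × 2.26 × (11.2 − 60.3) = -47449 kJ/h
Converting: 47449 / 3600 s = 13.18 kW
Cooling duty = 790.82 kJ/min

Q_c = 791 kJ/min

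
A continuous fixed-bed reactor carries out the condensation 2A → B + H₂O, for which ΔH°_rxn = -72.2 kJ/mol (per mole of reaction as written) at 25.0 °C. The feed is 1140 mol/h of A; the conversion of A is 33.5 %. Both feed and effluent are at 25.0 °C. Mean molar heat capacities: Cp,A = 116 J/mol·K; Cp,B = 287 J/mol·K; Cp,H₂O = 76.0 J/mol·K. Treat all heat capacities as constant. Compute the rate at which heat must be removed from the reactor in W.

Q_out = 3830 W

Extent of reaction ξ = 0.335 × 1140 / 2 = 190.95 mol/h
Reaction term: ξ·ΔH°_rxn = 190.95 × -72.2 = -13787 kJ/h
Q = ΔH = -13787 kJ/h = -3.8296 kW
Heat removed = 3829.6 W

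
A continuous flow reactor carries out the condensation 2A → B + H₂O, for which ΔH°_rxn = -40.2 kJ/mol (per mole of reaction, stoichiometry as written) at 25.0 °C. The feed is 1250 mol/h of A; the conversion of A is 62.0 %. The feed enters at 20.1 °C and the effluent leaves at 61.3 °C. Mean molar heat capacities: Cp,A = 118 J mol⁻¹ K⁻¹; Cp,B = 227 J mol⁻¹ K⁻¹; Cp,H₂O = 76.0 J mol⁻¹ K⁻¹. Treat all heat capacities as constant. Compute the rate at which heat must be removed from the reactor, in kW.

Extent of reaction ξ = 0.620 × 1250 / 2 = 387.5 mol/h
Reaction term: ξ·ΔH°_rxn = 387.5 × -40.2 = -15578 kJ/h
Sensible, feed 20.1→25 °C: 722.75 kJ/h
Outlet flows (mol/h): A 475, B 387.5, H₂O 387.5
Sensible, products 25→61.3 °C: 6296.7 kJ/h
Q = ΔH = -8558.1 kJ/h = -2.3772 kW
Heat removed = 2.3772 kW

Q_out = 2.38 kW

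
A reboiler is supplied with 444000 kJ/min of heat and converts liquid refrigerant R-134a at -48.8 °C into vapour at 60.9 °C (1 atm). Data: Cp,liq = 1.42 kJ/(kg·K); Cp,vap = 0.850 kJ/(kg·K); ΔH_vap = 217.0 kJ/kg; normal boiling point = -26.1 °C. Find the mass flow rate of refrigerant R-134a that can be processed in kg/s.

Δh = 1.42×(-26.1−-48.8) + 217.0 + 0.850×(60.9−-26.1) = 323.18 kJ/kg
Q = 444000 kJ/min = 7400 kJ/s = 7400 kJ/s
ṁ = Q/Δh = 7400 / 323.18 = 22.897 kg/s

ṁ = 22.9 kg/s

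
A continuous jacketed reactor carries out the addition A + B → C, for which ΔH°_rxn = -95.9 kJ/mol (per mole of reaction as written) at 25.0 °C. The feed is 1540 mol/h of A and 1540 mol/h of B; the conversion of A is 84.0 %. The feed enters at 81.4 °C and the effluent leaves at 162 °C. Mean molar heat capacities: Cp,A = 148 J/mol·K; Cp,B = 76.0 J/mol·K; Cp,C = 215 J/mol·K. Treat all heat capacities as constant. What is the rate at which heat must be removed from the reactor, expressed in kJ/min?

Extent of reaction ξ = 0.840 × 1540 = 1293.6 mol/h
Reaction term: ξ·ΔH°_rxn = 1293.6 × -95.9 = -124060 kJ/h
Sensible, feed 81.4→25 °C: -19456 kJ/h
Outlet flows (mol/h): A 246.4, B 246.4, C 1293.6
Sensible, products 25→162 °C: 45665 kJ/h
Q = ΔH = -97847 kJ/h = -27.18 kW
Heat removed = 1630.8 kJ/min

Q_out = 1630 kJ/min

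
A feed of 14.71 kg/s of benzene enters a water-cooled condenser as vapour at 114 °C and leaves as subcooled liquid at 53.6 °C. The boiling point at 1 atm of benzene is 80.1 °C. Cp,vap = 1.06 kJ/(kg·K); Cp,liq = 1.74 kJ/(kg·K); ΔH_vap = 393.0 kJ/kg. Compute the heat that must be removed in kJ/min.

vapour 114→80.1 °C: -35.934 kJ/kg
condensation at 80.1 °C: -393 kJ/kg
liquid 80.1→53.6 °C: -46.11 kJ/kg
Δh = -35.934 + -393 + -46.11 = -475.04 kJ/kg
Q = ṁ·Δh = 14.71 kg/s × -475.04 kJ/kg = -6987.9 kJ/s
|Q| = 6987.9 kW = 419270 kJ/min

Q_c = 419000 kJ/min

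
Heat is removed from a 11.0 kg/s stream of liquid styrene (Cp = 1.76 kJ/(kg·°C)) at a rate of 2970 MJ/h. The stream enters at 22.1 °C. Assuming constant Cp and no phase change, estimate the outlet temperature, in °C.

T_out = -20.5 °C

Q = 2970 MJ/h = 825 kJ/s
ΔT = Q/(ṁ·Cp) = 825/(11.0×1.76) = 42.614 K
T_out = 22.1 − 42.614 = -20.514 °C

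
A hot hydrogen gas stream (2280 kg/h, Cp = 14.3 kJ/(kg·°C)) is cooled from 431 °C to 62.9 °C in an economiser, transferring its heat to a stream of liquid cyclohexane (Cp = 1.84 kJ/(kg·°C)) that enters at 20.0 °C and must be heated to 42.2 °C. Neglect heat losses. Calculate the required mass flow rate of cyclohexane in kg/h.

ṁ_c = 294000 kg/h

Heat released by hot stream: Q = 2280 × 14.3 × (431 − 62.9) = 1.2002e+07 kJ/h
Energy balance on cold side (adiabatic exchanger): Q = ṁ_c·Cp_c·(T_c,out − T_c,in)
ṁ_c = 1.2002e+07 / [1.84 × (42.2 − 20.0)] = 293810 kg/h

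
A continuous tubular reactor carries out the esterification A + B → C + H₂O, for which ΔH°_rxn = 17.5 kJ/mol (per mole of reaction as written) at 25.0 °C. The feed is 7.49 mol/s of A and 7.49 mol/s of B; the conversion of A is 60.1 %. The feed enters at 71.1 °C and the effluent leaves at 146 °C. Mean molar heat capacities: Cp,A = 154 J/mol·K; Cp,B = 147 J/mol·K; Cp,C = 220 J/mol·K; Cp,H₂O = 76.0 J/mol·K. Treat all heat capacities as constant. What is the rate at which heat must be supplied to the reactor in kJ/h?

Q_in = 882000 kJ/h

Extent of reaction ξ = 0.601 × 7.49 = 4.5015 mol/s
Reaction term: ξ·ΔH°_rxn = 4.5015 × 17.5 = 78.776 kJ/s
Sensible, feed 71.1→25 °C: -103.93 kJ/s
Outlet flows (mol/s): A 2.9885, B 2.9885, C 4.5015, H₂O 4.5015
Sensible, products 25→146 °C: 270.07 kJ/s
Q = ΔH = 244.91 kJ/s = 244.91 kW
Heat supplied = 881690 kJ/h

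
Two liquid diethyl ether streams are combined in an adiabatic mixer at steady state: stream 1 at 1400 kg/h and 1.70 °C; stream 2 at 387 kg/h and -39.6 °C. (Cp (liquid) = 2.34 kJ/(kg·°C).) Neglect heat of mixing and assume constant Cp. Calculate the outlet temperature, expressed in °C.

T_out = -7.24 °C

No heat crosses the boundary, so H_out = H_in.
Σ ṁᵢCp,ᵢTᵢ = 1400×2.34×1.70 + 387×2.34×-39.6 = -30292
Σ ṁᵢCp,ᵢ = 1400×2.34 + 387×2.34 = 4181.6
T_out = -30292 / 4181.6 = -7.2441 °C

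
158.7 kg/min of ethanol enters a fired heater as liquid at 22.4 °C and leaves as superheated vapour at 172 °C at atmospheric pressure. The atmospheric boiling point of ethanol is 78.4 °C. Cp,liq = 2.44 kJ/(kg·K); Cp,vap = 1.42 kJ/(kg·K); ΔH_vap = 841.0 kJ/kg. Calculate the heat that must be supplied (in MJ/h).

liquid 22.4→78.4 °C: 136.64 kJ/kg
vaporisation at 78.4 °C: 841 kJ/kg
vapour 78.4→172 °C: 132.91 kJ/kg
Δh = 136.64 + 841 + 132.91 = 1110.6 kJ/kg
Q = ṁ·Δh = 158.7 kg/min × 1110.6 kJ/kg = 176240 kJ/min
|Q| = 2937.4 kW = 10575 MJ/h

Q = 10600 MJ/h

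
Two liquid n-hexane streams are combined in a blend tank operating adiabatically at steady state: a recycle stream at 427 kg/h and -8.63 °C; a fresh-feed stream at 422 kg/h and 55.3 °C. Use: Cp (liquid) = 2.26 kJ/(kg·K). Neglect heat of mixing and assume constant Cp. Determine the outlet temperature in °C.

No heat crosses the boundary, so H_out = H_in.
T_out = Σ ṁᵢCp,ᵢTᵢ / Σ ṁᵢCp,ᵢ
      = 44413 / 1918.7 = 23.147 °C

T_out = 23.1 °C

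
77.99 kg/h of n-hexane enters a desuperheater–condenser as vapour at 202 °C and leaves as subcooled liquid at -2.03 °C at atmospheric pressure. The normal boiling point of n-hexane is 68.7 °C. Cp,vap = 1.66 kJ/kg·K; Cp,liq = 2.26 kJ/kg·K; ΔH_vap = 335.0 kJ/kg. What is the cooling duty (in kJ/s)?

vapour 202→68.7 °C: -221.28 kJ/kg
condensation at 68.7 °C: -335 kJ/kg
liquid 68.7→-2.03 °C: -159.85 kJ/kg
Δh = -221.28 + -335 + -159.85 = -716.13 kJ/kg
Q = ṁ·Δh = 77.99 kg/h × -716.13 kJ/kg = -55851 kJ/h
|Q| = 15.514 kW

Q_c = 15.5 kJ/s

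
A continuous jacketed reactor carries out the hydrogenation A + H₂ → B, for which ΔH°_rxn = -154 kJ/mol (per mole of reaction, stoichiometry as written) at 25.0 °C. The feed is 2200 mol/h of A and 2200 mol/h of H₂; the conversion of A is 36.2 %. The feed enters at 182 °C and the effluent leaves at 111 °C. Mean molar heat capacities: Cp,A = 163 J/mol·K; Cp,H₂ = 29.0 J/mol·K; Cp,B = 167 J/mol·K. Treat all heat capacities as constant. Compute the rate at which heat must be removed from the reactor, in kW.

Q_out = 42.9 kW

Extent of reaction ξ = 0.362 × 2200 = 796.4 mol/h
Reaction term: ξ·ΔH°_rxn = 796.4 × -154 = -122650 kJ/h
Sensible, feed 182→25 °C: -66317 kJ/h
Outlet flows (mol/h): A 1403.6, H₂ 1403.6, B 796.4
Sensible, products 25→111 °C: 34614 kJ/h
Q = ΔH = -154350 kJ/h = -42.875 kW
Heat removed = 42.875 kW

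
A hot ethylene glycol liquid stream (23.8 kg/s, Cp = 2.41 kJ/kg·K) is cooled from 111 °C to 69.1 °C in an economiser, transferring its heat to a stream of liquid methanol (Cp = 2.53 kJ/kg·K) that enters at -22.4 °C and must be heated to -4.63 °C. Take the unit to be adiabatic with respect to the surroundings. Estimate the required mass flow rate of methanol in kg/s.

Heat released by hot stream: Q = 23.8 × 2.41 × (111 − 69.1) = 2403.3 kJ/s
Energy balance on cold side (adiabatic exchanger): Q = ṁ_c·Cp_c·(T_c,out − T_c,in)
ṁ_c = 2403.3 / [2.53 × (-4.63 − -22.4)] = 53.456 kg/s

ṁ_c = 53.5 kg/s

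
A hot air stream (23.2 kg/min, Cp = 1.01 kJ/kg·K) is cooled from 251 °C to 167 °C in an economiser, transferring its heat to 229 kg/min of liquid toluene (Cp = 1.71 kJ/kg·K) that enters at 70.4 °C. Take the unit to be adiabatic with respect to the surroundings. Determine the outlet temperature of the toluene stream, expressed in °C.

Heat released by hot stream: Q = 23.2 × 1.01 × (251 − 167) = 1968.3 kJ/min
Energy balance on cold side (adiabatic exchanger): Q = ṁ_c·Cp_c·(T_c,out − T_c,in)
T_c,out = 70.4 + 1968.3/(229 × 1.71) = 75.426 °C

T_c,out = 75.4 °C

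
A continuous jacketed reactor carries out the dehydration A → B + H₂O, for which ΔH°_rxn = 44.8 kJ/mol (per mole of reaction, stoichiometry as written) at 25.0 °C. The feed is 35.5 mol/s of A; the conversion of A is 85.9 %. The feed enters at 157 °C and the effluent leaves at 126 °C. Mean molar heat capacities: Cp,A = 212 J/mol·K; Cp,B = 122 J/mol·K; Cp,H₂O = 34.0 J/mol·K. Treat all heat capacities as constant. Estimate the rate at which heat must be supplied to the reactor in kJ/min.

Extent of reaction ξ = 0.859 × 35.5 = 30.494 mol/s
Reaction term: ξ·ΔH°_rxn = 30.494 × 44.8 = 1366.2 kJ/s
Sensible, feed 157→25 °C: -993.43 kJ/s
Outlet flows (mol/s): A 5.0055, B 30.494, H₂O 30.494
Sensible, products 25→126 °C: 587.65 kJ/s
Q = ΔH = 960.37 kJ/s = 960.37 kW
Heat supplied = 57622 kJ/min

Q_in = 57600 kJ/min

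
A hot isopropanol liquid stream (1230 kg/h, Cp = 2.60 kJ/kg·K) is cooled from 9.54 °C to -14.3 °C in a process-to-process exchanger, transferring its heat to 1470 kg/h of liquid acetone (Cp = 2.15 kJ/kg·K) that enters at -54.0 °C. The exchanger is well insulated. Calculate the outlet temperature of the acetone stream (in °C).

T_c,out = -29.9 °C

Heat released by hot stream: Q = 1230 × 2.60 × (9.54 − -14.3) = 76240 kJ/h
Energy balance on cold side (adiabatic exchanger): Q = ṁ_c·Cp_c·(T_c,out − T_c,in)
T_c,out = -54.0 + 76240/(1470 × 2.15) = -29.877 °C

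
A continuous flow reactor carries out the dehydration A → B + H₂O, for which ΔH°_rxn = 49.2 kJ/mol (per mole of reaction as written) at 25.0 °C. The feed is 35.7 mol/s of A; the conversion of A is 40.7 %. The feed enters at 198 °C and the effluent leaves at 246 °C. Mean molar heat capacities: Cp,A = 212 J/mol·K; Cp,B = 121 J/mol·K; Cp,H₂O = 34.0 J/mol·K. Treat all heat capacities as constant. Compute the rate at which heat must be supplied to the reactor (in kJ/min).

Q_in = 53700 kJ/min

Extent of reaction ξ = 0.407 × 35.7 = 14.53 mol/s
Reaction term: ξ·ΔH°_rxn = 14.53 × 49.2 = 714.87 kJ/s
Sensible, feed 198→25 °C: -1309.3 kJ/s
Outlet flows (mol/s): A 21.17, B 14.53, H₂O 14.53
Sensible, products 25→246 °C: 1489.6 kJ/s
Q = ΔH = 895.12 kJ/s = 895.12 kW
Heat supplied = 53707 kJ/min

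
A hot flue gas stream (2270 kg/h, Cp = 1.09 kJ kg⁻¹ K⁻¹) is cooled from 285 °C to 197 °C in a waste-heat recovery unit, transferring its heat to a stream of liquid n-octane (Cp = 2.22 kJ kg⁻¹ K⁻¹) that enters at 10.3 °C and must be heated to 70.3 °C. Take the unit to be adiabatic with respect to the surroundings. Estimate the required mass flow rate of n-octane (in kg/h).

Heat released by hot stream: Q = 2270 × 1.09 × (285 − 197) = 217740 kJ/h
Energy balance on cold side (adiabatic exchanger): Q = ṁ_c·Cp_c·(T_c,out − T_c,in)
ṁ_c = 217740 / [2.22 × (70.3 − 10.3)] = 1634.7 kg/h

ṁ_c = 1630 kg/h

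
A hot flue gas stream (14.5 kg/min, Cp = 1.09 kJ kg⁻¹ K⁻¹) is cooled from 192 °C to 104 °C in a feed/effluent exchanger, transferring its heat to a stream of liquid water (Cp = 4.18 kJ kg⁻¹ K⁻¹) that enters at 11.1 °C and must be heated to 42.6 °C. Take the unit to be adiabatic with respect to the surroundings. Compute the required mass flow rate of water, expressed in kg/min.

Heat released by hot stream: Q = 14.5 × 1.09 × (192 − 104) = 1390.8 kJ/min
Energy balance on cold side (adiabatic exchanger): Q = ṁ_c·Cp_c·(T_c,out − T_c,in)
ṁ_c = 1390.8 / [4.18 × (42.6 − 11.1)] = 10.563 kg/min

ṁ_c = 10.6 kg/min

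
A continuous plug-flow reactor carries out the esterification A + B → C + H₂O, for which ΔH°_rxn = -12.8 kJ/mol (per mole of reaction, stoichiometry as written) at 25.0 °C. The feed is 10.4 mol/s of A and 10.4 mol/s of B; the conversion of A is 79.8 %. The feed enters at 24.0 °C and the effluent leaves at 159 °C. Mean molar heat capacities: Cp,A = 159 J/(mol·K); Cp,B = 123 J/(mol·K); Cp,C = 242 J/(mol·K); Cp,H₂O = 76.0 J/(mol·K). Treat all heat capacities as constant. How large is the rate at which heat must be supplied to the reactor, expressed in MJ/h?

Q_in = 1190 MJ/h

Extent of reaction ξ = 0.798 × 10.4 = 8.2992 mol/s
Reaction term: ξ·ΔH°_rxn = 8.2992 × -12.8 = -106.23 kJ/s
Sensible, feed 24.0→25 °C: 2.9328 kJ/s
Outlet flows (mol/s): A 2.1008, B 2.1008, C 8.2992, H₂O 8.2992
Sensible, products 25→159 °C: 433.03 kJ/s
Q = ΔH = 329.73 kJ/s = 329.73 kW
Heat supplied = 1187 MJ/h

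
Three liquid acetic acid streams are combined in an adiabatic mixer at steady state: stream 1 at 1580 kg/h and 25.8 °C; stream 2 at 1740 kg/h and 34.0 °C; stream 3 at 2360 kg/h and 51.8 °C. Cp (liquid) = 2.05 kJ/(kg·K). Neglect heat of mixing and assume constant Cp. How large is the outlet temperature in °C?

Adiabatic, steady state ⇒ Σ ṁᵢCp,ᵢ(T_out − Tᵢ) = 0
Σ ṁᵢCp,ᵢTᵢ = 1580×2.05×25.8 + 1740×2.05×34.0 + 2360×2.05×51.8 = 455450
Σ ṁᵢCp,ᵢ = 1580×2.05 + 1740×2.05 + 2360×2.05 = 11644
T_out = 455450 / 11644 = 39.115 °C

T_out = 39.1 °C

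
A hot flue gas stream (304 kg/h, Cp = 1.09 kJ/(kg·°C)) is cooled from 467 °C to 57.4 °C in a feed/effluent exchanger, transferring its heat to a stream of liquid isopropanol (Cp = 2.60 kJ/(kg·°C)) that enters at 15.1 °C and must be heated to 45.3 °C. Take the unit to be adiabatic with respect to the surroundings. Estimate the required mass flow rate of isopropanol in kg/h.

ṁ_c = 1730 kg/h

Heat released by hot stream: Q = 304 × 1.09 × (467 − 57.4) = 135730 kJ/h
Energy balance on cold side (adiabatic exchanger): Q = ṁ_c·Cp_c·(T_c,out − T_c,in)
ṁ_c = 135730 / [2.60 × (45.3 − 15.1)] = 1728.5 kg/h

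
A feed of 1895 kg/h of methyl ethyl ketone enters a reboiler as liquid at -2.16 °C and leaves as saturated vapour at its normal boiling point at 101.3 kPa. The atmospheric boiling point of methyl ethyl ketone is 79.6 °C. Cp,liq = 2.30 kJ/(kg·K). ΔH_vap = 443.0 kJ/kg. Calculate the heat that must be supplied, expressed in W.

liquid -2.16→79.6 °C: 188.05 kJ/kg
vaporisation at 79.6 °C: 443 kJ/kg
Δh = 188.05 + 443 = 631.05 kJ/kg
Q = ṁ·Δh = 1895 kg/h × 631.05 kJ/kg = 1.1958e+06 kJ/h
|Q| = 332.18 kW = 332180 W

Q = 332000 W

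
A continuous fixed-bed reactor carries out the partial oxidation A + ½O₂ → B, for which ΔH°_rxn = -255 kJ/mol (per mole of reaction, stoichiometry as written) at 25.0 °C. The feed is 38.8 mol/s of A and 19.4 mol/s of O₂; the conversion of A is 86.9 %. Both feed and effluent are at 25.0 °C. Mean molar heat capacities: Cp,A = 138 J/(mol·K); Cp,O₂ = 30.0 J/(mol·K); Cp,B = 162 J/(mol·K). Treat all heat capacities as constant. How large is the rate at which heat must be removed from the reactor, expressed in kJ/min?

Extent of reaction ξ = 0.869 × 38.8 = 33.717 mol/s
Reaction term: ξ·ΔH°_rxn = 33.717 × -255 = -8597.9 kJ/s
Q = ΔH = -8597.9 kJ/s = -8597.9 kW
Heat removed = 515870 kJ/min

Q_out = 516000 kJ/min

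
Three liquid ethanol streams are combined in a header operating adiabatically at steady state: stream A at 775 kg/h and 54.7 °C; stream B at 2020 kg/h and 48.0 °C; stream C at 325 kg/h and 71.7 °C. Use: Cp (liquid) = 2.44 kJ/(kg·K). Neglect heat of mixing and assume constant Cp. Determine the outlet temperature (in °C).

T_out = 52.1 °C

Energy balance with Q = 0: Σ ṁᵢCp,ᵢ(T_out − Tᵢ) = 0
T_out = Σ ṁᵢCp,ᵢTᵢ / Σ ṁᵢCp,ᵢ
      = 396880 / 7612.8 = 52.133 °C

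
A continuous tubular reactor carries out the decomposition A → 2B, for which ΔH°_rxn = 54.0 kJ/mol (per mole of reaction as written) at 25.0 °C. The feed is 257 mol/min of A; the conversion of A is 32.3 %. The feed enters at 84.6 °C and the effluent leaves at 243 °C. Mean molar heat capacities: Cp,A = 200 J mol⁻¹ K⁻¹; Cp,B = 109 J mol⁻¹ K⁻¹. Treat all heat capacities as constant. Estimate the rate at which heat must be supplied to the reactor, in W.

Extent of reaction ξ = 0.323 × 257 = 83.011 mol/min
Reaction term: ξ·ΔH°_rxn = 83.011 × 54.0 = 4482.6 kJ/min
Sensible, feed 84.6→25 °C: -3063.4 kJ/min
Outlet flows (mol/min): A 173.99, B 166.02
Sensible, products 25→243 °C: 11531 kJ/min
Q = ΔH = 12950 kJ/min = 215.83 kW
Heat supplied = 215830 W

Q_in = 216000 W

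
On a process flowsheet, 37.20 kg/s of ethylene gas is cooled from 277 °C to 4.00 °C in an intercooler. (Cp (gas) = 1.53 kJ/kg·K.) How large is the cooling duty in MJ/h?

Q_c = 55900 MJ/h

Q = ṁ·Cp·ΔT = 37.20 × 1.53 × (4.00 − 277) = -15538 kJ/s
Cooling duty = 55937 MJ/h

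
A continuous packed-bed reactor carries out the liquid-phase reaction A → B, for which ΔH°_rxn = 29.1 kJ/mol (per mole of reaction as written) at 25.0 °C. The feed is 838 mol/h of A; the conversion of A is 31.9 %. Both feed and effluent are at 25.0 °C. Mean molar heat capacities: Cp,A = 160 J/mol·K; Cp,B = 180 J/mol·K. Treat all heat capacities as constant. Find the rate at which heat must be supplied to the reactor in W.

Q_in = 2160 W

Extent of reaction ξ = 0.319 × 838 = 267.32 mol/h
Reaction term: ξ·ΔH°_rxn = 267.32 × 29.1 = 7779.1 kJ/h
Q = ΔH = 7779.1 kJ/h = 2.1609 kW
Heat supplied = 2160.9 W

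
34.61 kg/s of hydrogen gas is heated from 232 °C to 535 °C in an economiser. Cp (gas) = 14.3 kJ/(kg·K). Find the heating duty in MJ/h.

Q = 540000 MJ/h

Q = ṁ·Cp·ΔT = 34.61 × 14.3 × (535 − 232) = 149960 kJ/s
Heating duty = 539860 MJ/h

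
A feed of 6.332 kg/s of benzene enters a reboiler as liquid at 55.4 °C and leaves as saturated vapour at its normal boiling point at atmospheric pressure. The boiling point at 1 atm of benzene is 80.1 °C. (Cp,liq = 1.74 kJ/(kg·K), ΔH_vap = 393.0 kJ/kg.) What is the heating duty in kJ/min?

Q = 166000 kJ/min

liquid 55.4→80.1 °C: 42.978 kJ/kg
vaporisation at 80.1 °C: 393 kJ/kg
Δh = 42.978 + 393 = 435.98 kJ/kg
Q = ṁ·Δh = 6.332 kg/s × 435.98 kJ/kg = 2760.6 kJ/s
|Q| = 2760.6 kW = 165640 kJ/min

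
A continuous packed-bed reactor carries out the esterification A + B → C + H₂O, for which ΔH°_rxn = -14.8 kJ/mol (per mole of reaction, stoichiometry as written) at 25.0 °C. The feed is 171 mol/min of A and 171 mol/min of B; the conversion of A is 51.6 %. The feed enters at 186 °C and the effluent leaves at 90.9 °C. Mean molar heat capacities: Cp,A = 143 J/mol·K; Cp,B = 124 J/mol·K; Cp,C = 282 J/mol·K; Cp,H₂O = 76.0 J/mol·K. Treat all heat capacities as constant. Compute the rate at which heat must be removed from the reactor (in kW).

Q_out = 85.3 kW

Extent of reaction ξ = 0.516 × 171 = 88.236 mol/min
Reaction term: ξ·ΔH°_rxn = 88.236 × -14.8 = -1305.9 kJ/min
Sensible, feed 186→25 °C: -7350.8 kJ/min
Outlet flows (mol/min): A 82.764, B 82.764, C 88.236, H₂O 88.236
Sensible, products 25→90.9 °C: 3537.9 kJ/min
Q = ΔH = -5118.7 kJ/min = -85.312 kW
Heat removed = 85.312 kW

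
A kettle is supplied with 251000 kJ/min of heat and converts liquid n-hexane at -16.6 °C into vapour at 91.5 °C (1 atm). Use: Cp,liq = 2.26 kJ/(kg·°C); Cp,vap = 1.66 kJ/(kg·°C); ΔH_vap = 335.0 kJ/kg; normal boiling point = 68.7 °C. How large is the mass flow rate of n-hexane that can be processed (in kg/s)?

ṁ = 7.40 kg/s

Δh = 2.26×(68.7−-16.6) + 335.0 + 1.66×(91.5−68.7) = 565.63 kJ/kg
Q = 251000 kJ/min = 4183.3 kJ/s = 4183.3 kJ/s
ṁ = Q/Δh = 4183.3 / 565.63 = 7.3959 kg/s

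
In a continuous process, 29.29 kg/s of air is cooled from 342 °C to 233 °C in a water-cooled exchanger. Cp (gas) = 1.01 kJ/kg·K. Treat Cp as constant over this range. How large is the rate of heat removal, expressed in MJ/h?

Q_c = 11600 MJ/h

Q = ṁ·Cp·ΔT = 29.29 × 1.01 × (233 − 342) = -3224.5 kJ/s
Cooling duty = 11608 MJ/h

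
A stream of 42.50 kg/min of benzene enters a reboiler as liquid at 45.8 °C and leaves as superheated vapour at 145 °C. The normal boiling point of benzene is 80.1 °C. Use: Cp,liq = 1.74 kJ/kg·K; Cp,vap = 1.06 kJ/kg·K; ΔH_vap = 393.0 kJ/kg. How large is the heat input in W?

Q = 369000 W

liquid 45.8→80.1 °C: 59.682 kJ/kg
vaporisation at 80.1 °C: 393 kJ/kg
vapour 80.1→145 °C: 68.794 kJ/kg
Δh = 59.682 + 393 + 68.794 = 521.48 kJ/kg
Q = ṁ·Δh = 42.50 kg/min × 521.48 kJ/kg = 22163 kJ/min
|Q| = 369.38 kW = 369380 W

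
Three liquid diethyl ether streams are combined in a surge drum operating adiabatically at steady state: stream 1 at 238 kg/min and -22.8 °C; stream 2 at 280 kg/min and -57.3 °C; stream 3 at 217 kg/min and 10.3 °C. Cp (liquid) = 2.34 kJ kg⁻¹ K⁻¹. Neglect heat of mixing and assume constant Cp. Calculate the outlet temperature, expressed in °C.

Energy balance with Q = 0: Σ ṁᵢCp,ᵢ(T_out − Tᵢ) = 0
T_out = Σ ṁᵢCp,ᵢTᵢ / Σ ṁᵢCp,ᵢ
      = -45011 / 1719.9 = -26.17 °C

T_out = -26.2 °C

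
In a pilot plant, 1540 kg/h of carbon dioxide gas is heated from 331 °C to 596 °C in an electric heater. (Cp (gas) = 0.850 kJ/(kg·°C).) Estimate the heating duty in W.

Q = ṁ·Cp·ΔT = 1540 × 0.850 × (596 − 331) = 346880 kJ/h
Converting: 346880 / 3600 s = 96.357 kW
Heating duty = 96357 W

Q = 96400 W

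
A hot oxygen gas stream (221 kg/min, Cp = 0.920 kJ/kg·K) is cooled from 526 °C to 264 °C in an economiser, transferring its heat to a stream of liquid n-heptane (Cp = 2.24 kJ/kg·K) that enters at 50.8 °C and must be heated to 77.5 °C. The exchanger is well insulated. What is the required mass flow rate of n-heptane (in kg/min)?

Heat released by hot stream: Q = 221 × 0.920 × (526 − 264) = 53270 kJ/min
Energy balance on cold side (adiabatic exchanger): Q = ṁ_c·Cp_c·(T_c,out − T_c,in)
ṁ_c = 53270 / [2.24 × (77.5 − 50.8)] = 890.68 kg/min

ṁ_c = 891 kg/min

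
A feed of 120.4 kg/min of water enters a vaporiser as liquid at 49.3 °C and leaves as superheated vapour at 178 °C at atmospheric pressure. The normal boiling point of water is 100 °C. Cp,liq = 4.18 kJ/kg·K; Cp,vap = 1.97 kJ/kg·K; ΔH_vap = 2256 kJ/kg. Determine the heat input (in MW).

Q = 5.26 MW

liquid 49.3→100 °C: 211.93 kJ/kg
vaporisation at 100 °C: 2256 kJ/kg
vapour 100→178 °C: 153.66 kJ/kg
Δh = 211.93 + 2256 + 153.66 = 2621.6 kJ/kg
Q = ṁ·Δh = 120.4 kg/min × 2621.6 kJ/kg = 315640 kJ/min
|Q| = 5260.6 kW = 5.2606 MW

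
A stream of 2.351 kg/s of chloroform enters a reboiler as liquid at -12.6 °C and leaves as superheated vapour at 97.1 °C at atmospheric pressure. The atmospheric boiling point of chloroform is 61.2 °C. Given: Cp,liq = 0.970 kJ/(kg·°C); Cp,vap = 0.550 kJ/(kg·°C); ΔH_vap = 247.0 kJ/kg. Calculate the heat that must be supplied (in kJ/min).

liquid -12.6→61.2 °C: 71.586 kJ/kg
vaporisation at 61.2 °C: 247 kJ/kg
vapour 61.2→97.1 °C: 19.745 kJ/kg
Δh = 71.586 + 247 + 19.745 = 338.33 kJ/kg
Q = ṁ·Δh = 2.351 kg/s × 338.33 kJ/kg = 795.42 kJ/s
|Q| = 795.42 kW = 47725 kJ/min

Q = 47700 kJ/min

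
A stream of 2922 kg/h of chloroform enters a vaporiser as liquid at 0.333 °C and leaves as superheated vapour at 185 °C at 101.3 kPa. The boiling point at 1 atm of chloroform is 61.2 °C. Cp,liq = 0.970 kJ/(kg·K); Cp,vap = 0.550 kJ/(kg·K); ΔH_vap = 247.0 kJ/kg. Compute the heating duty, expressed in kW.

Q = 304 kW

liquid 0.333→61.2 °C: 59.041 kJ/kg
vaporisation at 61.2 °C: 247 kJ/kg
vapour 61.2→185 °C: 68.09 kJ/kg
Δh = 59.041 + 247 + 68.09 = 374.13 kJ/kg
Q = ṁ·Δh = 2922 kg/h × 374.13 kJ/kg = 1.0932e+06 kJ/h
|Q| = 303.67 kW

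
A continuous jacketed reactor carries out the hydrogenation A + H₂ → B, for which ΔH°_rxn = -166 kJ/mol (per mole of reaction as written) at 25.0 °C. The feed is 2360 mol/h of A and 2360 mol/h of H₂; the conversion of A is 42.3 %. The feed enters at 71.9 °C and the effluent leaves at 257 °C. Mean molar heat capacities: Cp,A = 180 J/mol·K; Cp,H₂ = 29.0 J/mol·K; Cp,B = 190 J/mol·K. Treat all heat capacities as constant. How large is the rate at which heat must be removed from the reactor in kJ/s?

Q_out = 21.9 kJ/s

Extent of reaction ξ = 0.423 × 2360 = 998.28 mol/h
Reaction term: ξ·ΔH°_rxn = 998.28 × -166 = -165710 kJ/h
Sensible, feed 71.9→25 °C: -23133 kJ/h
Outlet flows (mol/h): A 1361.7, H₂ 1361.7, B 998.28
Sensible, products 25→257 °C: 110030 kJ/h
Q = ΔH = -78816 kJ/h = -21.893 kW
Heat removed = 21.893 kJ/s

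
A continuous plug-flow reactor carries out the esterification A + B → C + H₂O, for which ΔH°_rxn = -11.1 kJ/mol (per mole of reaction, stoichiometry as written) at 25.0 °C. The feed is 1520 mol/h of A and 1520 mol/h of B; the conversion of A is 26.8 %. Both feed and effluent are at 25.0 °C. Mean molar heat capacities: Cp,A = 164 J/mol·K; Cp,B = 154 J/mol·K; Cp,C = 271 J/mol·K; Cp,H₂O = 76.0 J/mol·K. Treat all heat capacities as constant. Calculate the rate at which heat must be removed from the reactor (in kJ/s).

Q_out = 1.26 kJ/s

Extent of reaction ξ = 0.268 × 1520 = 407.36 mol/h
Reaction term: ξ·ΔH°_rxn = 407.36 × -11.1 = -4521.7 kJ/h
Q = ΔH = -4521.7 kJ/h = -1.256 kW
Heat removed = 1.256 kJ/s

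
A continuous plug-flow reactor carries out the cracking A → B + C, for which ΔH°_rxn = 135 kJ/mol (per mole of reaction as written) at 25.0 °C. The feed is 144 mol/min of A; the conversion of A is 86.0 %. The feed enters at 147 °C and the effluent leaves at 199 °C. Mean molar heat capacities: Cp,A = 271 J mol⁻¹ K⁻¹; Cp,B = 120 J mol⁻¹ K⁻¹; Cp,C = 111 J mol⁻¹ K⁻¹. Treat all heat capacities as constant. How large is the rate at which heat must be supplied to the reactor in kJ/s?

Q_in = 298 kJ/s

Extent of reaction ξ = 0.860 × 144 = 123.84 mol/min
Reaction term: ξ·ΔH°_rxn = 123.84 × 135 = 16718 kJ/min
Sensible, feed 147→25 °C: -4760.9 kJ/min
Outlet flows (mol/min): A 20.16, B 123.84, C 123.84
Sensible, products 25→199 °C: 5928.2 kJ/min
Q = ΔH = 17886 kJ/min = 298.1 kW
Heat supplied = 298.1 kJ/s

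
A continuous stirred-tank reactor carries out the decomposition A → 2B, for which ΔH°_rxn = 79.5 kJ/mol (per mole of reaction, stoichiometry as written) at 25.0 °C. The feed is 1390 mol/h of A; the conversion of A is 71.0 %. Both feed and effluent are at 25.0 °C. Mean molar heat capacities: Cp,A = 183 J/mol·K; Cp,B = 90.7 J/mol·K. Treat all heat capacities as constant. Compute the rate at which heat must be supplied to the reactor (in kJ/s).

Extent of reaction ξ = 0.710 × 1390 = 986.9 mol/h
Reaction term: ξ·ΔH°_rxn = 986.9 × 79.5 = 78459 kJ/h
Q = ΔH = 78459 kJ/h = 21.794 kW
Heat supplied = 21.794 kJ/s

Q_in = 21.8 kJ/s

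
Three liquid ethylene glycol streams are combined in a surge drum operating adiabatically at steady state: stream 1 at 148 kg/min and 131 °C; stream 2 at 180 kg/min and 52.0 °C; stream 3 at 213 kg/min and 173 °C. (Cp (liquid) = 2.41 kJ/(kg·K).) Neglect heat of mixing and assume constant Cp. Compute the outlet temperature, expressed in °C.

No heat crosses the boundary, so H_out = H_in.
T_out = Σ ṁᵢCp,ᵢTᵢ / Σ ṁᵢCp,ᵢ
      = 158090 / 1303.8 = 121.25 °C

T_out = 121 °C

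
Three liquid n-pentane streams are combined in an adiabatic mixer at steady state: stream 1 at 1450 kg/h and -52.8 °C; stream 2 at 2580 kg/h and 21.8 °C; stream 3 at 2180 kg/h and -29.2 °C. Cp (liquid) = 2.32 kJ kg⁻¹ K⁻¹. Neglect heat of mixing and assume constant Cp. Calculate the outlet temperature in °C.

T_out = -13.5 °C

No heat crosses the boundary, so H_out = H_in.
Σ ṁᵢCp,ᵢTᵢ = 1450×2.32×-52.8 + 2580×2.32×21.8 + 2180×2.32×-29.2 = -194820
Σ ṁᵢCp,ᵢ = 1450×2.32 + 2580×2.32 + 2180×2.32 = 14407
T_out = -194820 / 14407 = -13.522 °C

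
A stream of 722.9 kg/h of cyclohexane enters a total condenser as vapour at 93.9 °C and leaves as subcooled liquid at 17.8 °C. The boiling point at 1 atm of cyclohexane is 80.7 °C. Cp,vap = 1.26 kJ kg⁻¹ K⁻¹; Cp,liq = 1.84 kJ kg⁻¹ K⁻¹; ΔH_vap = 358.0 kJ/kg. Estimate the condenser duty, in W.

vapour 93.9→80.7 °C: -16.632 kJ/kg
condensation at 80.7 °C: -358 kJ/kg
liquid 80.7→17.8 °C: -115.74 kJ/kg
Δh = -16.632 + -358 + -115.74 = -490.37 kJ/kg
Q = ṁ·Δh = 722.9 kg/h × -490.37 kJ/kg = -354490 kJ/h
|Q| = 98.469 kW = 98469 W

Q_c = 98500 W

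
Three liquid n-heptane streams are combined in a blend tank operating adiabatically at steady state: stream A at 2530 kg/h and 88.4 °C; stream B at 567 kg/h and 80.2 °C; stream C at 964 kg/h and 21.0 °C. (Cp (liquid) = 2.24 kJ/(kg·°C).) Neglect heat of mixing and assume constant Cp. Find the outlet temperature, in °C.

Adiabatic, steady state ⇒ Σ ṁᵢCp,ᵢ(T_out − Tᵢ) = 0
T_out = Σ ṁᵢCp,ᵢTᵢ / Σ ṁᵢCp,ᵢ
      = 648190 / 9096.6 = 71.256 °C

T_out = 71.3 °C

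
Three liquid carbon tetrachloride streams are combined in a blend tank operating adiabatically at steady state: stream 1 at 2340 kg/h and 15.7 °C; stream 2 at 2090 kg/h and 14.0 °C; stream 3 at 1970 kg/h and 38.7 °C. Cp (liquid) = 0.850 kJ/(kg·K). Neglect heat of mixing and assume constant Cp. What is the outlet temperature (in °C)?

T_out = 22.2 °C

No heat crosses the boundary, so H_out = H_in.
T_out = Σ ṁᵢCp,ᵢTᵢ / Σ ṁᵢCp,ᵢ
      = 120900 / 5440 = 22.225 °C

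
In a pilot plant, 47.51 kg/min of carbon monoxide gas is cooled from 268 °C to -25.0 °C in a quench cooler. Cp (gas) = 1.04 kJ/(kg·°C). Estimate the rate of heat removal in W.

Q = ṁ·Cp·ΔT = 47.51 × 1.04 × (-25.0 − 268) = -14477 kJ/min
Converting: 14477 / 60 s = 241.29 kW
Cooling duty = 241290 W

Q_c = 241000 W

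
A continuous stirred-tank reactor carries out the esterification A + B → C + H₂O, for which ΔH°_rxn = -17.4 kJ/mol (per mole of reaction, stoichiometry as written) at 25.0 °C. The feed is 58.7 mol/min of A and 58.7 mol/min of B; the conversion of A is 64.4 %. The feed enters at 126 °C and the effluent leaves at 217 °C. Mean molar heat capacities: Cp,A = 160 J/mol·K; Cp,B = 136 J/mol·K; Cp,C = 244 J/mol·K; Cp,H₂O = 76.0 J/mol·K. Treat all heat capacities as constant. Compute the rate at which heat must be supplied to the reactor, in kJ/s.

Q_in = 18.3 kJ/s

Extent of reaction ξ = 0.644 × 58.7 = 37.803 mol/min
Reaction term: ξ·ΔH°_rxn = 37.803 × -17.4 = -657.77 kJ/min
Sensible, feed 126→25 °C: -1754.9 kJ/min
Outlet flows (mol/min): A 20.897, B 20.897, C 37.803, H₂O 37.803
Sensible, products 25→217 °C: 3510.2 kJ/min
Q = ΔH = 1097.6 kJ/min = 18.293 kW
Heat supplied = 18.293 kJ/s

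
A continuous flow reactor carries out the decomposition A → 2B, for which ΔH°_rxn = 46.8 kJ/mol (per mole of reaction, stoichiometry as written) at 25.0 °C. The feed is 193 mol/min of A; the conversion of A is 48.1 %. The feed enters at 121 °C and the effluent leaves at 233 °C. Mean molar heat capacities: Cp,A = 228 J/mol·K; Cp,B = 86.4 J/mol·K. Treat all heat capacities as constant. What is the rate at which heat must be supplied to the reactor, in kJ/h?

Extent of reaction ξ = 0.481 × 193 = 92.833 mol/min
Reaction term: ξ·ΔH°_rxn = 92.833 × 46.8 = 4344.6 kJ/min
Sensible, feed 121→25 °C: -4224.4 kJ/min
Outlet flows (mol/min): A 100.17, B 185.67
Sensible, products 25→233 °C: 8087 kJ/min
Q = ΔH = 8207.2 kJ/min = 136.79 kW
Heat supplied = 492430 kJ/h

Q_in = 492000 kJ/h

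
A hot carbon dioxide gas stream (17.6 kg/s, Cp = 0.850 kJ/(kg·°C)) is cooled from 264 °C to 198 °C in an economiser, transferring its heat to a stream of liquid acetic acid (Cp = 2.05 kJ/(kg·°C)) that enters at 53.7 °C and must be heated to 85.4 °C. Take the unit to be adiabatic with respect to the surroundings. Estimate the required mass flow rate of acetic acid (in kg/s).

Heat released by hot stream: Q = 17.6 × 0.850 × (264 − 198) = 987.36 kJ/s
Energy balance on cold side (adiabatic exchanger): Q = ṁ_c·Cp_c·(T_c,out − T_c,in)
ṁ_c = 987.36 / [2.05 × (85.4 − 53.7)] = 15.194 kg/s

ṁ_c = 15.2 kg/s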